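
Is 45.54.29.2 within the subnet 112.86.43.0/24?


Subnet network: 112.86.43.0
Test IP AND mask: 45.54.29.0
No, 45.54.29.2 is not in 112.86.43.0/24


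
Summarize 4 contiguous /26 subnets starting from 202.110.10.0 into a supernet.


Original prefix: /26
Number of subnets: 4 = 2^2
New prefix = 26 - 2 = 24
Supernet: 202.110.10.0/24


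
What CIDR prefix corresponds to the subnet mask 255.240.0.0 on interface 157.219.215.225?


Binary: 11111111.11110000.00000000.00000000
Count leading 1s
Prefix: /12


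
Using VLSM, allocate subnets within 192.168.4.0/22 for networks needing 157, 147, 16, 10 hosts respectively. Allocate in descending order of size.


157 hosts -> /24 (254 usable): 192.168.4.0/24
147 hosts -> /24 (254 usable): 192.168.5.0/24
16 hosts -> /27 (30 usable): 192.168.6.0/27
10 hosts -> /28 (14 usable): 192.168.6.32/28
Allocation: 192.168.4.0/24 (157 hosts, 254 usable); 192.168.5.0/24 (147 hosts, 254 usable); 192.168.6.0/27 (16 hosts, 30 usable); 192.168.6.32/28 (10 hosts, 14 usable)


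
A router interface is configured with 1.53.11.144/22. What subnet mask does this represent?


/22 means 22 network bits, 10 host bits
Binary: 11111111111111111111110000000000
Mask: 255.255.252.0


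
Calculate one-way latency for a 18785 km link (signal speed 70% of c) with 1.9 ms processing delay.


Speed = 0.7 * 3e5 km/s = 210000 km/s
Propagation delay = 18785 / 210000 = 0.0895 s = 89.4524 ms
Processing delay = 1.9 ms
Total one-way latency = 91.3524 ms


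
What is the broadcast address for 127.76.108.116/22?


Network: 127.76.108.0/22
Host bits = 10
Set all host bits to 1:
Broadcast: 127.76.111.255


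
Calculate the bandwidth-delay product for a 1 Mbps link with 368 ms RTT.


BDP = bandwidth * RTT
= 1 Mbps * 368 ms
= 1 * 1e6 * 368 / 1000 bits
= 368000 bits
= 46000 bytes
= 44.9219 KB
BDP = 368000 bits (46000 bytes)


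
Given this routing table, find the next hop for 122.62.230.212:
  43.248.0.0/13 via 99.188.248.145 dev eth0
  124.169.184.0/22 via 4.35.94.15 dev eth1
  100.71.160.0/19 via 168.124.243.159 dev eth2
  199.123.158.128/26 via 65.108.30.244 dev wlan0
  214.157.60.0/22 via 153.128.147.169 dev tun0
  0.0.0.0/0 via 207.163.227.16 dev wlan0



Longest prefix match for 122.62.230.212:
  /13 43.248.0.0: no
  /22 124.169.184.0: no
  /19 100.71.160.0: no
  /26 199.123.158.128: no
  /22 214.157.60.0: no
  /0 0.0.0.0: MATCH
Selected: next-hop 207.163.227.16 via wlan0 (matched /0)


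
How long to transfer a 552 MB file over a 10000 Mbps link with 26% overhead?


Effective throughput = 10000 * (1 - 26/100) = 7400 Mbps
File size in Mb = 552 * 8 = 4416 Mb
Time = 4416 / 7400
Time = 0.5968 seconds


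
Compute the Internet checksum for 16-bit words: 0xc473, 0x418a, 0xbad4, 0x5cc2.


Sum all words (with carry folding):
+ 0xc473 = 0xc473
+ 0x418a = 0x05fe
+ 0xbad4 = 0xc0d2
+ 0x5cc2 = 0x1d95
One's complement: ~0x1d95
Checksum = 0xe26a


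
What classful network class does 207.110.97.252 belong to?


First octet: 207
Binary: 11001111
110xxxxx -> Class C (192-223)
Class C, default mask 255.255.255.0 (/24)


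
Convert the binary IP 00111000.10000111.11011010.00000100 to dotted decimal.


00111000 = 56
10000111 = 135
11011010 = 218
00000100 = 4
IP: 56.135.218.4


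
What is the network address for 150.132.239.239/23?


IP:   10010110.10000100.11101111.11101111
Mask: 11111111.11111111.11111110.00000000
AND operation:
Net:  10010110.10000100.11101110.00000000
Network: 150.132.238.0/23


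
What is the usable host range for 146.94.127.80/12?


Network: 146.80.0.0
Broadcast: 146.95.255.255
First usable = network + 1
Last usable = broadcast - 1
Range: 146.80.0.1 to 146.95.255.254


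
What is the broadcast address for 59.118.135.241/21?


Network: 59.118.128.0/21
Host bits = 11
Set all host bits to 1:
Broadcast: 59.118.135.255


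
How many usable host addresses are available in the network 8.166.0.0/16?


Host bits = 32 - 16 = 16
Total addresses = 2^16 = 65536
Usable = total - 2 (network and broadcast)
Usable hosts: 65534


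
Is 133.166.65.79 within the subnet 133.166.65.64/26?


Subnet network: 133.166.65.64
Test IP AND mask: 133.166.65.64
Yes, 133.166.65.79 is in 133.166.65.64/26


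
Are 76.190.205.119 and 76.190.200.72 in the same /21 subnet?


Mask: 255.255.248.0
76.190.205.119 AND mask = 76.190.200.0
76.190.200.72 AND mask = 76.190.200.0
Yes, same subnet (76.190.200.0)


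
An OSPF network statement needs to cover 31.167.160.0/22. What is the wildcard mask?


Subnet mask: 255.255.252.0
Wildcard = 255.255.255.255 - subnet mask
255 - 255 = 0
255 - 255 = 0
255 - 252 = 3
255 - 0 = 255
Wildcard: 0.0.3.255


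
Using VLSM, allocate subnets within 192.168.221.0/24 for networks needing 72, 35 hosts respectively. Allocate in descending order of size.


72 hosts -> /25 (126 usable): 192.168.221.0/25
35 hosts -> /26 (62 usable): 192.168.221.128/26
Allocation: 192.168.221.0/25 (72 hosts, 126 usable); 192.168.221.128/26 (35 hosts, 62 usable)


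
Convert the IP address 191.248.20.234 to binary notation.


191 = 10111111
248 = 11111000
20 = 00010100
234 = 11101010
Binary: 10111111.11111000.00010100.11101010


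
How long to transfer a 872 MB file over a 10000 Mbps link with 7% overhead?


Effective throughput = 10000 * (1 - 7/100) = 9300 Mbps
File size in Mb = 872 * 8 = 6976 Mb
Time = 6976 / 9300
Time = 0.7501 seconds


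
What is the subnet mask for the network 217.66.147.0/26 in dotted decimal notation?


/26 means 26 network bits, 6 host bits
Binary: 11111111111111111111111111000000
Mask: 255.255.255.192


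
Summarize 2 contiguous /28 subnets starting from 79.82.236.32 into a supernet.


Original prefix: /28
Number of subnets: 2 = 2^1
New prefix = 28 - 1 = 27
Supernet: 79.82.236.32/27


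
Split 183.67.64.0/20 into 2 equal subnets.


New prefix = 20 + 1 = 21
Each subnet has 2048 addresses
  183.67.64.0/21
  183.67.72.0/21
Subnets: 183.67.64.0/21, 183.67.72.0/21


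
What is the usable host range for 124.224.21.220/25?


Network: 124.224.21.128
Broadcast: 124.224.21.255
First usable = network + 1
Last usable = broadcast - 1
Range: 124.224.21.129 to 124.224.21.254


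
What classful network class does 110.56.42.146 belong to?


First octet: 110
Binary: 01101110
0xxxxxxx -> Class A (1-126)
Class A, default mask 255.0.0.0 (/8)


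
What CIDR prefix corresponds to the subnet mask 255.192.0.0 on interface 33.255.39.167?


Binary: 11111111.11000000.00000000.00000000
Count leading 1s
Prefix: /10


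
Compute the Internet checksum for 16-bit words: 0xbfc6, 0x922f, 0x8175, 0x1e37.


Sum all words (with carry folding):
+ 0xbfc6 = 0xbfc6
+ 0x922f = 0x51f6
+ 0x8175 = 0xd36b
+ 0x1e37 = 0xf1a2
One's complement: ~0xf1a2
Checksum = 0x0e5d


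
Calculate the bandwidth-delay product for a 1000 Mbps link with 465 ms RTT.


BDP = bandwidth * RTT
= 1000 Mbps * 465 ms
= 1000 * 1e6 * 465 / 1000 bits
= 465000000 bits
= 58125000 bytes
= 56762.6953 KB
BDP = 465000000 bits (58125000 bytes)


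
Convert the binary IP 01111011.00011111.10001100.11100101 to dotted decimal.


01111011 = 123
00011111 = 31
10001100 = 140
11100101 = 229
IP: 123.31.140.229


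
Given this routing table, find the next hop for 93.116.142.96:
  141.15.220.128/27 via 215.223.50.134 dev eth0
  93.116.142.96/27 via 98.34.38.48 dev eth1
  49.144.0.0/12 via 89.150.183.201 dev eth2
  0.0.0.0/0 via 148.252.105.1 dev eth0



Longest prefix match for 93.116.142.96:
  /27 141.15.220.128: no
  /27 93.116.142.96: MATCH
  /12 49.144.0.0: no
  /0 0.0.0.0: MATCH
Selected: next-hop 98.34.38.48 via eth1 (matched /27)


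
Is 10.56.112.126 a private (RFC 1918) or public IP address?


RFC 1918 private ranges:
  10.0.0.0/8 (10.0.0.0 - 10.255.255.255)
  172.16.0.0/12 (172.16.0.0 - 172.31.255.255)
  192.168.0.0/16 (192.168.0.0 - 192.168.255.255)
Private (in 10.0.0.0/8)


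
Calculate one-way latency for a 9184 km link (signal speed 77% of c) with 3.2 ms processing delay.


Speed = 0.77 * 3e5 km/s = 231000 km/s
Propagation delay = 9184 / 231000 = 0.0398 s = 39.7576 ms
Processing delay = 3.2 ms
Total one-way latency = 42.9576 ms


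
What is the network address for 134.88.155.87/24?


IP:   10000110.01011000.10011011.01010111
Mask: 11111111.11111111.11111111.00000000
AND operation:
Net:  10000110.01011000.10011011.00000000
Network: 134.88.155.0/24


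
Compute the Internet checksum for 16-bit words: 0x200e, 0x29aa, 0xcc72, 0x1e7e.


Sum all words (with carry folding):
+ 0x200e = 0x200e
+ 0x29aa = 0x49b8
+ 0xcc72 = 0x162b
+ 0x1e7e = 0x34a9
One's complement: ~0x34a9
Checksum = 0xcb56


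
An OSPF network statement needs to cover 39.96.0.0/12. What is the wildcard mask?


Subnet mask: 255.240.0.0
Wildcard = 255.255.255.255 - subnet mask
255 - 255 = 0
255 - 240 = 15
255 - 0 = 255
255 - 0 = 255
Wildcard: 0.15.255.255


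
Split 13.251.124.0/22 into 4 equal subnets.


New prefix = 22 + 2 = 24
Each subnet has 256 addresses
  13.251.124.0/24
  13.251.125.0/24
  13.251.126.0/24
  13.251.127.0/24
Subnets: 13.251.124.0/24, 13.251.125.0/24, 13.251.126.0/24, 13.251.127.0/24


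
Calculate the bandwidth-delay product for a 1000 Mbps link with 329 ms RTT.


BDP = bandwidth * RTT
= 1000 Mbps * 329 ms
= 1000 * 1e6 * 329 / 1000 bits
= 329000000 bits
= 41125000 bytes
= 40161.1328 KB
BDP = 329000000 bits (41125000 bytes)


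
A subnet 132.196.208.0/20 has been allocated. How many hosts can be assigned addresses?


Host bits = 32 - 20 = 12
Total addresses = 2^12 = 4096
Usable = total - 2 (network and broadcast)
Usable hosts: 4094


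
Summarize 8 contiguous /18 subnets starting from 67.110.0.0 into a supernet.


Original prefix: /18
Number of subnets: 8 = 2^3
New prefix = 18 - 3 = 15
Supernet: 67.110.0.0/15


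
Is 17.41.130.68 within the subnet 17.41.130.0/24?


Subnet network: 17.41.130.0
Test IP AND mask: 17.41.130.0
Yes, 17.41.130.68 is in 17.41.130.0/24


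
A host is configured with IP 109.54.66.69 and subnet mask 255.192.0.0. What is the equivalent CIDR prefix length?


Binary: 11111111.11000000.00000000.00000000
Count leading 1s
Prefix: /10


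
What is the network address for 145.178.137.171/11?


IP:   10010001.10110010.10001001.10101011
Mask: 11111111.11100000.00000000.00000000
AND operation:
Net:  10010001.10100000.00000000.00000000
Network: 145.160.0.0/11


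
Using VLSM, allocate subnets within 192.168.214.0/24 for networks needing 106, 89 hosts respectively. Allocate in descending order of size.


106 hosts -> /25 (126 usable): 192.168.214.0/25
89 hosts -> /25 (126 usable): 192.168.214.128/25
Allocation: 192.168.214.0/25 (106 hosts, 126 usable); 192.168.214.128/25 (89 hosts, 126 usable)


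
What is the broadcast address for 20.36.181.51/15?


Network: 20.36.0.0/15
Host bits = 17
Set all host bits to 1:
Broadcast: 20.37.255.255


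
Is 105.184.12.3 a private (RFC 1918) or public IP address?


RFC 1918 private ranges:
  10.0.0.0/8 (10.0.0.0 - 10.255.255.255)
  172.16.0.0/12 (172.16.0.0 - 172.31.255.255)
  192.168.0.0/16 (192.168.0.0 - 192.168.255.255)
Public (not in any RFC 1918 range)


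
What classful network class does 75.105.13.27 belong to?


First octet: 75
Binary: 01001011
0xxxxxxx -> Class A (1-126)
Class A, default mask 255.0.0.0 (/8)


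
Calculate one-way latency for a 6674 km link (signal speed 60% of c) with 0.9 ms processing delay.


Speed = 0.6 * 3e5 km/s = 180000 km/s
Propagation delay = 6674 / 180000 = 0.0371 s = 37.0778 ms
Processing delay = 0.9 ms
Total one-way latency = 37.9778 ms


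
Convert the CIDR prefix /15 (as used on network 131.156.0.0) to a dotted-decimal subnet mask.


/15 means 15 network bits, 17 host bits
Binary: 11111111111111100000000000000000
Mask: 255.254.0.0


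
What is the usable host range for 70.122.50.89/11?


Network: 70.96.0.0
Broadcast: 70.127.255.255
First usable = network + 1
Last usable = broadcast - 1
Range: 70.96.0.1 to 70.127.255.254


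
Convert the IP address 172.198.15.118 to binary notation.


172 = 10101100
198 = 11000110
15 = 00001111
118 = 01110110
Binary: 10101100.11000110.00001111.01110110


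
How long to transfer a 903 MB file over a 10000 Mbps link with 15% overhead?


Effective throughput = 10000 * (1 - 15/100) = 8500 Mbps
File size in Mb = 903 * 8 = 7224 Mb
Time = 7224 / 8500
Time = 0.8499 seconds


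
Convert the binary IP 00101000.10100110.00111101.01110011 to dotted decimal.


00101000 = 40
10100110 = 166
00111101 = 61
01110011 = 115
IP: 40.166.61.115


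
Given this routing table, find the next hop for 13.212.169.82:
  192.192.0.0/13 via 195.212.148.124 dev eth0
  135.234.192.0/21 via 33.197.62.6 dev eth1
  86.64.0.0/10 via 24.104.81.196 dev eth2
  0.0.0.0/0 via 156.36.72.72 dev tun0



Longest prefix match for 13.212.169.82:
  /13 192.192.0.0: no
  /21 135.234.192.0: no
  /10 86.64.0.0: no
  /0 0.0.0.0: MATCH
Selected: next-hop 156.36.72.72 via tun0 (matched /0)


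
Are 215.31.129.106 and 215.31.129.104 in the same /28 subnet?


Mask: 255.255.255.240
215.31.129.106 AND mask = 215.31.129.96
215.31.129.104 AND mask = 215.31.129.96
Yes, same subnet (215.31.129.96)


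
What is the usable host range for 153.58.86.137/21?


Network: 153.58.80.0
Broadcast: 153.58.87.255
First usable = network + 1
Last usable = broadcast - 1
Range: 153.58.80.1 to 153.58.87.254


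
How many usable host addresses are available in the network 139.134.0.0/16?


Host bits = 32 - 16 = 16
Total addresses = 2^16 = 65536
Usable = total - 2 (network and broadcast)
Usable hosts: 65534


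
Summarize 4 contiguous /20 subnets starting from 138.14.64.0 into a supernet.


Original prefix: /20
Number of subnets: 4 = 2^2
New prefix = 20 - 2 = 18
Supernet: 138.14.64.0/18


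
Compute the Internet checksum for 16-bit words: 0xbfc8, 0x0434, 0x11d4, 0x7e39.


Sum all words (with carry folding):
+ 0xbfc8 = 0xbfc8
+ 0x0434 = 0xc3fc
+ 0x11d4 = 0xd5d0
+ 0x7e39 = 0x540a
One's complement: ~0x540a
Checksum = 0xabf5


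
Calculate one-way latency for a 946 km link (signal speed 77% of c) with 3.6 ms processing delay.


Speed = 0.77 * 3e5 km/s = 231000 km/s
Propagation delay = 946 / 231000 = 0.0041 s = 4.0952 ms
Processing delay = 3.6 ms
Total one-way latency = 7.6952 ms


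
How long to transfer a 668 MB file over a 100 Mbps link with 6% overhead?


Effective throughput = 100 * (1 - 6/100) = 94 Mbps
File size in Mb = 668 * 8 = 5344 Mb
Time = 5344 / 94
Time = 56.8511 seconds


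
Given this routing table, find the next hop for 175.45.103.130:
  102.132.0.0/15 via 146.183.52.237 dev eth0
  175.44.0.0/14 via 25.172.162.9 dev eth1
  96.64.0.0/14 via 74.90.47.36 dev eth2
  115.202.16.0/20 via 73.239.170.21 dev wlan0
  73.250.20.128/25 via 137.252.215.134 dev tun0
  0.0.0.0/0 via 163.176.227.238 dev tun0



Longest prefix match for 175.45.103.130:
  /15 102.132.0.0: no
  /14 175.44.0.0: MATCH
  /14 96.64.0.0: no
  /20 115.202.16.0: no
  /25 73.250.20.128: no
  /0 0.0.0.0: MATCH
Selected: next-hop 25.172.162.9 via eth1 (matched /14)


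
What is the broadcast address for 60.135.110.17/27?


Network: 60.135.110.0/27
Host bits = 5
Set all host bits to 1:
Broadcast: 60.135.110.31


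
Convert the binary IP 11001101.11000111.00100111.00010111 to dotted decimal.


11001101 = 205
11000111 = 199
00100111 = 39
00010111 = 23
IP: 205.199.39.23


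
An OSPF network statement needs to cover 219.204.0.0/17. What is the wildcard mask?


Subnet mask: 255.255.128.0
Wildcard = 255.255.255.255 - subnet mask
255 - 255 = 0
255 - 255 = 0
255 - 128 = 127
255 - 0 = 255
Wildcard: 0.0.127.255


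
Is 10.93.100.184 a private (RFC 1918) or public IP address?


RFC 1918 private ranges:
  10.0.0.0/8 (10.0.0.0 - 10.255.255.255)
  172.16.0.0/12 (172.16.0.0 - 172.31.255.255)
  192.168.0.0/16 (192.168.0.0 - 192.168.255.255)
Private (in 10.0.0.0/8)


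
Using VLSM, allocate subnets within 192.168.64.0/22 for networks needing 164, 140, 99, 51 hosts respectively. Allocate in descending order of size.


164 hosts -> /24 (254 usable): 192.168.64.0/24
140 hosts -> /24 (254 usable): 192.168.65.0/24
99 hosts -> /25 (126 usable): 192.168.66.0/25
51 hosts -> /26 (62 usable): 192.168.66.128/26
Allocation: 192.168.64.0/24 (164 hosts, 254 usable); 192.168.65.0/24 (140 hosts, 254 usable); 192.168.66.0/25 (99 hosts, 126 usable); 192.168.66.128/26 (51 hosts, 62 usable)


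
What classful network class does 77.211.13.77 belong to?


First octet: 77
Binary: 01001101
0xxxxxxx -> Class A (1-126)
Class A, default mask 255.0.0.0 (/8)


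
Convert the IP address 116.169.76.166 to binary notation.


116 = 01110100
169 = 10101001
76 = 01001100
166 = 10100110
Binary: 01110100.10101001.01001100.10100110


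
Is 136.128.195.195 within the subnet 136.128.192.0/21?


Subnet network: 136.128.192.0
Test IP AND mask: 136.128.192.0
Yes, 136.128.195.195 is in 136.128.192.0/21


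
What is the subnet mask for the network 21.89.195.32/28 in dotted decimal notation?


/28 means 28 network bits, 4 host bits
Binary: 11111111111111111111111111110000
Mask: 255.255.255.240


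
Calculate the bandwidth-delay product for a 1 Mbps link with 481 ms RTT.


BDP = bandwidth * RTT
= 1 Mbps * 481 ms
= 1 * 1e6 * 481 / 1000 bits
= 481000 bits
= 60125 bytes
= 58.7158 KB
BDP = 481000 bits (60125 bytes)


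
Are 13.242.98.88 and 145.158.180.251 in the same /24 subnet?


Mask: 255.255.255.0
13.242.98.88 AND mask = 13.242.98.0
145.158.180.251 AND mask = 145.158.180.0
No, different subnets (13.242.98.0 vs 145.158.180.0)


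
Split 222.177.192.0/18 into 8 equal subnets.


New prefix = 18 + 3 = 21
Each subnet has 2048 addresses
  222.177.192.0/21
  222.177.200.0/21
  222.177.208.0/21
  222.177.216.0/21
  222.177.224.0/21
  222.177.232.0/21
  222.177.240.0/21
  222.177.248.0/21
Subnets: 222.177.192.0/21, 222.177.200.0/21, 222.177.208.0/21, 222.177.216.0/21, 222.177.224.0/21, 222.177.232.0/21, 222.177.240.0/21, 222.177.248.0/21


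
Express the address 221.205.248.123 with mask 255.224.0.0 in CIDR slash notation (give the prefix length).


Binary: 11111111.11100000.00000000.00000000
Count leading 1s
Prefix: /11


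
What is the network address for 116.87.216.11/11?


IP:   01110100.01010111.11011000.00001011
Mask: 11111111.11100000.00000000.00000000
AND operation:
Net:  01110100.01000000.00000000.00000000
Network: 116.64.0.0/11


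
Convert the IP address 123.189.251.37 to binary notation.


123 = 01111011
189 = 10111101
251 = 11111011
37 = 00100101
Binary: 01111011.10111101.11111011.00100101


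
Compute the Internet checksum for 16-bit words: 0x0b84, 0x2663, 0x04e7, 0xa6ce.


Sum all words (with carry folding):
+ 0x0b84 = 0x0b84
+ 0x2663 = 0x31e7
+ 0x04e7 = 0x36ce
+ 0xa6ce = 0xdd9c
One's complement: ~0xdd9c
Checksum = 0x2263


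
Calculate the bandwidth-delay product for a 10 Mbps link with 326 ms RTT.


BDP = bandwidth * RTT
= 10 Mbps * 326 ms
= 10 * 1e6 * 326 / 1000 bits
= 3260000 bits
= 407500 bytes
= 397.9492 KB
BDP = 3260000 bits (407500 bytes)


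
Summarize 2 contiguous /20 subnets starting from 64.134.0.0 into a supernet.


Original prefix: /20
Number of subnets: 2 = 2^1
New prefix = 20 - 1 = 19
Supernet: 64.134.0.0/19


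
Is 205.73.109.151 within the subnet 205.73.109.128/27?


Subnet network: 205.73.109.128
Test IP AND mask: 205.73.109.128
Yes, 205.73.109.151 is in 205.73.109.128/27


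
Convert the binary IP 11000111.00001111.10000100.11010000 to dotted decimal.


11000111 = 199
00001111 = 15
10000100 = 132
11010000 = 208
IP: 199.15.132.208


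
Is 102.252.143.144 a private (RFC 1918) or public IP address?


RFC 1918 private ranges:
  10.0.0.0/8 (10.0.0.0 - 10.255.255.255)
  172.16.0.0/12 (172.16.0.0 - 172.31.255.255)
  192.168.0.0/16 (192.168.0.0 - 192.168.255.255)
Public (not in any RFC 1918 range)


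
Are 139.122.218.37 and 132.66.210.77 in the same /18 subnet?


Mask: 255.255.192.0
139.122.218.37 AND mask = 139.122.192.0
132.66.210.77 AND mask = 132.66.192.0
No, different subnets (139.122.192.0 vs 132.66.192.0)


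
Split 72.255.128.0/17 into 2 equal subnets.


New prefix = 17 + 1 = 18
Each subnet has 16384 addresses
  72.255.128.0/18
  72.255.192.0/18
Subnets: 72.255.128.0/18, 72.255.192.0/18


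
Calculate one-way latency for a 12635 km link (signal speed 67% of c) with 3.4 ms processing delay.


Speed = 0.67 * 3e5 km/s = 201000 km/s
Propagation delay = 12635 / 201000 = 0.0629 s = 62.8607 ms
Processing delay = 3.4 ms
Total one-way latency = 66.2607 ms


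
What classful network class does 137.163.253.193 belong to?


First octet: 137
Binary: 10001001
10xxxxxx -> Class B (128-191)
Class B, default mask 255.255.0.0 (/16)


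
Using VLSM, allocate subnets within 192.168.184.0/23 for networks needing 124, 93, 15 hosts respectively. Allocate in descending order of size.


124 hosts -> /25 (126 usable): 192.168.184.0/25
93 hosts -> /25 (126 usable): 192.168.184.128/25
15 hosts -> /27 (30 usable): 192.168.185.0/27
Allocation: 192.168.184.0/25 (124 hosts, 126 usable); 192.168.184.128/25 (93 hosts, 126 usable); 192.168.185.0/27 (15 hosts, 30 usable)


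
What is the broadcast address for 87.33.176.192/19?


Network: 87.33.160.0/19
Host bits = 13
Set all host bits to 1:
Broadcast: 87.33.191.255


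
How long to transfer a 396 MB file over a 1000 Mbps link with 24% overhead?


Effective throughput = 1000 * (1 - 24/100) = 760 Mbps
File size in Mb = 396 * 8 = 3168 Mb
Time = 3168 / 760
Time = 4.1684 seconds


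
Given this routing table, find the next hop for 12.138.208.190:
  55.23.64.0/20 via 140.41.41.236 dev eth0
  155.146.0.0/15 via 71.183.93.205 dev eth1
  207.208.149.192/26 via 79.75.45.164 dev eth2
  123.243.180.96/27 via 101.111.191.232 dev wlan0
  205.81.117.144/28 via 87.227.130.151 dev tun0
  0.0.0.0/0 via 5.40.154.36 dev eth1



Longest prefix match for 12.138.208.190:
  /20 55.23.64.0: no
  /15 155.146.0.0: no
  /26 207.208.149.192: no
  /27 123.243.180.96: no
  /28 205.81.117.144: no
  /0 0.0.0.0: MATCH
Selected: next-hop 5.40.154.36 via eth1 (matched /0)


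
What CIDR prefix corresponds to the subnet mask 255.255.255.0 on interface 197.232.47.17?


Binary: 11111111.11111111.11111111.00000000
Count leading 1s
Prefix: /24


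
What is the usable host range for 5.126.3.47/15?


Network: 5.126.0.0
Broadcast: 5.127.255.255
First usable = network + 1
Last usable = broadcast - 1
Range: 5.126.0.1 to 5.127.255.254


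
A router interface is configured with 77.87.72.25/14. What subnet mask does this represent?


/14 means 14 network bits, 18 host bits
Binary: 11111111111111000000000000000000
Mask: 255.252.0.0


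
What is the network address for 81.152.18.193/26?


IP:   01010001.10011000.00010010.11000001
Mask: 11111111.11111111.11111111.11000000
AND operation:
Net:  01010001.10011000.00010010.11000000
Network: 81.152.18.192/26


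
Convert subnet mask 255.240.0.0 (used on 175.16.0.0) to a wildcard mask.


Subnet mask: 255.240.0.0
Wildcard = 255.255.255.255 - subnet mask
255 - 255 = 0
255 - 240 = 15
255 - 0 = 255
255 - 0 = 255
Wildcard: 0.15.255.255


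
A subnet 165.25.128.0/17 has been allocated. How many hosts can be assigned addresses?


Host bits = 32 - 17 = 15
Total addresses = 2^15 = 32768
Usable = total - 2 (network and broadcast)
Usable hosts: 32766


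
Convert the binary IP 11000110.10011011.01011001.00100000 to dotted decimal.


11000110 = 198
10011011 = 155
01011001 = 89
00100000 = 32
IP: 198.155.89.32


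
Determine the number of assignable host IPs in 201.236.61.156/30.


Host bits = 32 - 30 = 2
Total addresses = 2^2 = 4
Usable = total - 2 (network and broadcast)
Usable hosts: 2


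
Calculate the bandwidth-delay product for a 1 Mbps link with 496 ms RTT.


BDP = bandwidth * RTT
= 1 Mbps * 496 ms
= 1 * 1e6 * 496 / 1000 bits
= 496000 bits
= 62000 bytes
= 60.5469 KB
BDP = 496000 bits (62000 bytes)


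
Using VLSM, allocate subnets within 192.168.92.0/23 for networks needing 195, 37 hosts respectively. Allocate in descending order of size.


195 hosts -> /24 (254 usable): 192.168.92.0/24
37 hosts -> /26 (62 usable): 192.168.93.0/26
Allocation: 192.168.92.0/24 (195 hosts, 254 usable); 192.168.93.0/26 (37 hosts, 62 usable)


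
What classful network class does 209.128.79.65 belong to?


First octet: 209
Binary: 11010001
110xxxxx -> Class C (192-223)
Class C, default mask 255.255.255.0 (/24)


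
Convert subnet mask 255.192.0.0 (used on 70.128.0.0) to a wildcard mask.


Subnet mask: 255.192.0.0
Wildcard = 255.255.255.255 - subnet mask
255 - 255 = 0
255 - 192 = 63
255 - 0 = 255
255 - 0 = 255
Wildcard: 0.63.255.255


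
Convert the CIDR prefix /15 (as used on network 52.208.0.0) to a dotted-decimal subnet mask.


/15 means 15 network bits, 17 host bits
Binary: 11111111111111100000000000000000
Mask: 255.254.0.0


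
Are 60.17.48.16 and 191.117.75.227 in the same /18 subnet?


Mask: 255.255.192.0
60.17.48.16 AND mask = 60.17.0.0
191.117.75.227 AND mask = 191.117.64.0
No, different subnets (60.17.0.0 vs 191.117.64.0)


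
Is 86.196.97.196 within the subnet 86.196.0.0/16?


Subnet network: 86.196.0.0
Test IP AND mask: 86.196.0.0
Yes, 86.196.97.196 is in 86.196.0.0/16


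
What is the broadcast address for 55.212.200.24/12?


Network: 55.208.0.0/12
Host bits = 20
Set all host bits to 1:
Broadcast: 55.223.255.255


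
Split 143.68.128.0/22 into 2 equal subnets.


New prefix = 22 + 1 = 23
Each subnet has 512 addresses
  143.68.128.0/23
  143.68.130.0/23
Subnets: 143.68.128.0/23, 143.68.130.0/23


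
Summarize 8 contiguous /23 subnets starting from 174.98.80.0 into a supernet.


Original prefix: /23
Number of subnets: 8 = 2^3
New prefix = 23 - 3 = 20
Supernet: 174.98.80.0/20


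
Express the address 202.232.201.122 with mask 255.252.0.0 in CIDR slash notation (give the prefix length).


Binary: 11111111.11111100.00000000.00000000
Count leading 1s
Prefix: /14


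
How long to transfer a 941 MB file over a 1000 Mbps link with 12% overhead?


Effective throughput = 1000 * (1 - 12/100) = 880 Mbps
File size in Mb = 941 * 8 = 7528 Mb
Time = 7528 / 880
Time = 8.5545 seconds


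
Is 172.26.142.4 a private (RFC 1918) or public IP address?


RFC 1918 private ranges:
  10.0.0.0/8 (10.0.0.0 - 10.255.255.255)
  172.16.0.0/12 (172.16.0.0 - 172.31.255.255)
  192.168.0.0/16 (192.168.0.0 - 192.168.255.255)
Private (in 172.16.0.0/12)


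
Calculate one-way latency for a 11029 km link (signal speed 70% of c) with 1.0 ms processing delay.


Speed = 0.7 * 3e5 km/s = 210000 km/s
Propagation delay = 11029 / 210000 = 0.0525 s = 52.519 ms
Processing delay = 1.0 ms
Total one-way latency = 53.519 ms


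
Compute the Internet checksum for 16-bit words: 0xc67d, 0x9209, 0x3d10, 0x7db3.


Sum all words (with carry folding):
+ 0xc67d = 0xc67d
+ 0x9209 = 0x5887
+ 0x3d10 = 0x9597
+ 0x7db3 = 0x134b
One's complement: ~0x134b
Checksum = 0xecb4


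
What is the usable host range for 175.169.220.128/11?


Network: 175.160.0.0
Broadcast: 175.191.255.255
First usable = network + 1
Last usable = broadcast - 1
Range: 175.160.0.1 to 175.191.255.254


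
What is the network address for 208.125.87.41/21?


IP:   11010000.01111101.01010111.00101001
Mask: 11111111.11111111.11111000.00000000
AND operation:
Net:  11010000.01111101.01010000.00000000
Network: 208.125.80.0/21


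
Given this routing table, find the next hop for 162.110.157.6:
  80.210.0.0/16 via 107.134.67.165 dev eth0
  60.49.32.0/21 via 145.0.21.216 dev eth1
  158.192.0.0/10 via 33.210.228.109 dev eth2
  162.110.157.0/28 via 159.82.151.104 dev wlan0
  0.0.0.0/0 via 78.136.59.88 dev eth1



Longest prefix match for 162.110.157.6:
  /16 80.210.0.0: no
  /21 60.49.32.0: no
  /10 158.192.0.0: no
  /28 162.110.157.0: MATCH
  /0 0.0.0.0: MATCH
Selected: next-hop 159.82.151.104 via wlan0 (matched /28)


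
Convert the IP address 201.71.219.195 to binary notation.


201 = 11001001
71 = 01000111
219 = 11011011
195 = 11000011
Binary: 11001001.01000111.11011011.11000011


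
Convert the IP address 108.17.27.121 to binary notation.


108 = 01101100
17 = 00010001
27 = 00011011
121 = 01111001
Binary: 01101100.00010001.00011011.01111001


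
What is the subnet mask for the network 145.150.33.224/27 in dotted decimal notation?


/27 means 27 network bits, 5 host bits
Binary: 11111111111111111111111111100000
Mask: 255.255.255.224


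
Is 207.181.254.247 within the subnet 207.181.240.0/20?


Subnet network: 207.181.240.0
Test IP AND mask: 207.181.240.0
Yes, 207.181.254.247 is in 207.181.240.0/20


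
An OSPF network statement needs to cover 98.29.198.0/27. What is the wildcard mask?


Subnet mask: 255.255.255.224
Wildcard = 255.255.255.255 - subnet mask
255 - 255 = 0
255 - 255 = 0
255 - 255 = 0
255 - 224 = 31
Wildcard: 0.0.0.31


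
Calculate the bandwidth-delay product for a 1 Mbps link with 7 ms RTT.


BDP = bandwidth * RTT
= 1 Mbps * 7 ms
= 1 * 1e6 * 7 / 1000 bits
= 7000 bits
= 875 bytes
BDP = 7000 bits (875 bytes)


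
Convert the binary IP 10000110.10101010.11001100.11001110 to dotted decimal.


10000110 = 134
10101010 = 170
11001100 = 204
11001110 = 206
IP: 134.170.204.206


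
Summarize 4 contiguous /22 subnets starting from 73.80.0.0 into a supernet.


Original prefix: /22
Number of subnets: 4 = 2^2
New prefix = 22 - 2 = 20
Supernet: 73.80.0.0/20


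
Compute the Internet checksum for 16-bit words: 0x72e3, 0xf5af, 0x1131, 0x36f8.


Sum all words (with carry folding):
+ 0x72e3 = 0x72e3
+ 0xf5af = 0x6893
+ 0x1131 = 0x79c4
+ 0x36f8 = 0xb0bc
One's complement: ~0xb0bc
Checksum = 0x4f43


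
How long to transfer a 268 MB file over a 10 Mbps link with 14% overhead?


Effective throughput = 10 * (1 - 14/100) = 8.6 Mbps
File size in Mb = 268 * 8 = 2144 Mb
Time = 2144 / 8.6
Time = 249.3023 seconds


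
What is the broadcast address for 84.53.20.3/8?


Network: 84.0.0.0/8
Host bits = 24
Set all host bits to 1:
Broadcast: 84.255.255.255


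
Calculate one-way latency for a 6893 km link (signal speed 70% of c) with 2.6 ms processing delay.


Speed = 0.7 * 3e5 km/s = 210000 km/s
Propagation delay = 6893 / 210000 = 0.0328 s = 32.8238 ms
Processing delay = 2.6 ms
Total one-way latency = 35.4238 ms


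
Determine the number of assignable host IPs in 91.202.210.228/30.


Host bits = 32 - 30 = 2
Total addresses = 2^2 = 4
Usable = total - 2 (network and broadcast)
Usable hosts: 2


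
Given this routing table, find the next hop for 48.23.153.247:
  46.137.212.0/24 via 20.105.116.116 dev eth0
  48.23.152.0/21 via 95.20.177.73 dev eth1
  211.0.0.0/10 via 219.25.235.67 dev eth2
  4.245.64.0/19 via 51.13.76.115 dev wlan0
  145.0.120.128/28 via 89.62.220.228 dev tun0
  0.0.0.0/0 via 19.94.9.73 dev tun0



Longest prefix match for 48.23.153.247:
  /24 46.137.212.0: no
  /21 48.23.152.0: MATCH
  /10 211.0.0.0: no
  /19 4.245.64.0: no
  /28 145.0.120.128: no
  /0 0.0.0.0: MATCH
Selected: next-hop 95.20.177.73 via eth1 (matched /21)


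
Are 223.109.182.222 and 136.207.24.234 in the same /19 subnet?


Mask: 255.255.224.0
223.109.182.222 AND mask = 223.109.160.0
136.207.24.234 AND mask = 136.207.0.0
No, different subnets (223.109.160.0 vs 136.207.0.0)


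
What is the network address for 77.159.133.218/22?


IP:   01001101.10011111.10000101.11011010
Mask: 11111111.11111111.11111100.00000000
AND operation:
Net:  01001101.10011111.10000100.00000000
Network: 77.159.132.0/22


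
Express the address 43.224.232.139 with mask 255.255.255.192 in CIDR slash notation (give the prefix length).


Binary: 11111111.11111111.11111111.11000000
Count leading 1s
Prefix: /26


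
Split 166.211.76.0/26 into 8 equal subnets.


New prefix = 26 + 3 = 29
Each subnet has 8 addresses
  166.211.76.0/29
  166.211.76.8/29
  166.211.76.16/29
  166.211.76.24/29
  166.211.76.32/29
  166.211.76.40/29
  166.211.76.48/29
  166.211.76.56/29
Subnets: 166.211.76.0/29, 166.211.76.8/29, 166.211.76.16/29, 166.211.76.24/29, 166.211.76.32/29, 166.211.76.40/29, 166.211.76.48/29, 166.211.76.56/29


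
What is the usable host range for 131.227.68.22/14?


Network: 131.224.0.0
Broadcast: 131.227.255.255
First usable = network + 1
Last usable = broadcast - 1
Range: 131.224.0.1 to 131.227.255.254


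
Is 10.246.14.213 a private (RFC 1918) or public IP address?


RFC 1918 private ranges:
  10.0.0.0/8 (10.0.0.0 - 10.255.255.255)
  172.16.0.0/12 (172.16.0.0 - 172.31.255.255)
  192.168.0.0/16 (192.168.0.0 - 192.168.255.255)
Private (in 10.0.0.0/8)


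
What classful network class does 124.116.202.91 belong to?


First octet: 124
Binary: 01111100
0xxxxxxx -> Class A (1-126)
Class A, default mask 255.0.0.0 (/8)


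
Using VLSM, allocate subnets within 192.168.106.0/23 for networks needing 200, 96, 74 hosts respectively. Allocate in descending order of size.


200 hosts -> /24 (254 usable): 192.168.106.0/24
96 hosts -> /25 (126 usable): 192.168.107.0/25
74 hosts -> /25 (126 usable): 192.168.107.128/25
Allocation: 192.168.106.0/24 (200 hosts, 254 usable); 192.168.107.0/25 (96 hosts, 126 usable); 192.168.107.128/25 (74 hosts, 126 usable)


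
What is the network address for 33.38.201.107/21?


IP:   00100001.00100110.11001001.01101011
Mask: 11111111.11111111.11111000.00000000
AND operation:
Net:  00100001.00100110.11001000.00000000
Network: 33.38.200.0/21


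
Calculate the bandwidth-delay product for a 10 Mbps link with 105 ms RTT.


BDP = bandwidth * RTT
= 10 Mbps * 105 ms
= 10 * 1e6 * 105 / 1000 bits
= 1050000 bits
= 131250 bytes
= 128.1738 KB
BDP = 1050000 bits (131250 bytes)


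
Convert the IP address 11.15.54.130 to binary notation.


11 = 00001011
15 = 00001111
54 = 00110110
130 = 10000010
Binary: 00001011.00001111.00110110.10000010


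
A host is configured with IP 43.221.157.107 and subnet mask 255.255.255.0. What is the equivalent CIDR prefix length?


Binary: 11111111.11111111.11111111.00000000
Count leading 1s
Prefix: /24


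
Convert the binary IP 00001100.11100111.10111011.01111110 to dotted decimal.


00001100 = 12
11100111 = 231
10111011 = 187
01111110 = 126
IP: 12.231.187.126


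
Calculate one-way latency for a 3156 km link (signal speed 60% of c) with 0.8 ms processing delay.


Speed = 0.6 * 3e5 km/s = 180000 km/s
Propagation delay = 3156 / 180000 = 0.0175 s = 17.5333 ms
Processing delay = 0.8 ms
Total one-way latency = 18.3333 ms


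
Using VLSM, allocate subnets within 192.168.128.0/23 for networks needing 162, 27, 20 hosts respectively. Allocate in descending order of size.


162 hosts -> /24 (254 usable): 192.168.128.0/24
27 hosts -> /27 (30 usable): 192.168.129.0/27
20 hosts -> /27 (30 usable): 192.168.129.32/27
Allocation: 192.168.128.0/24 (162 hosts, 254 usable); 192.168.129.0/27 (27 hosts, 30 usable); 192.168.129.32/27 (20 hosts, 30 usable)


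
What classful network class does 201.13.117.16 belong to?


First octet: 201
Binary: 11001001
110xxxxx -> Class C (192-223)
Class C, default mask 255.255.255.0 (/24)


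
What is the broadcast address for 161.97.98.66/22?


Network: 161.97.96.0/22
Host bits = 10
Set all host bits to 1:
Broadcast: 161.97.99.255


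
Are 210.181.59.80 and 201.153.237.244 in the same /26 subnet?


Mask: 255.255.255.192
210.181.59.80 AND mask = 210.181.59.64
201.153.237.244 AND mask = 201.153.237.192
No, different subnets (210.181.59.64 vs 201.153.237.192)


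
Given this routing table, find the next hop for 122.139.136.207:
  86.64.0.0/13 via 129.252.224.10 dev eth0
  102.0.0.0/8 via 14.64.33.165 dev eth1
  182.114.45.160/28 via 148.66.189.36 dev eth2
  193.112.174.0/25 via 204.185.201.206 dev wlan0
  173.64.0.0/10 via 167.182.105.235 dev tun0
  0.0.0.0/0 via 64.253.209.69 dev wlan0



Longest prefix match for 122.139.136.207:
  /13 86.64.0.0: no
  /8 102.0.0.0: no
  /28 182.114.45.160: no
  /25 193.112.174.0: no
  /10 173.64.0.0: no
  /0 0.0.0.0: MATCH
Selected: next-hop 64.253.209.69 via wlan0 (matched /0)


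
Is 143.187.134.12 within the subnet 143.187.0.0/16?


Subnet network: 143.187.0.0
Test IP AND mask: 143.187.0.0
Yes, 143.187.134.12 is in 143.187.0.0/16


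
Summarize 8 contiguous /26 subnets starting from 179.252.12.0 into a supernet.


Original prefix: /26
Number of subnets: 8 = 2^3
New prefix = 26 - 3 = 23
Supernet: 179.252.12.0/23


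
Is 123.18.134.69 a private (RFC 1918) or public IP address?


RFC 1918 private ranges:
  10.0.0.0/8 (10.0.0.0 - 10.255.255.255)
  172.16.0.0/12 (172.16.0.0 - 172.31.255.255)
  192.168.0.0/16 (192.168.0.0 - 192.168.255.255)
Public (not in any RFC 1918 range)


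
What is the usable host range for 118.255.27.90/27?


Network: 118.255.27.64
Broadcast: 118.255.27.95
First usable = network + 1
Last usable = broadcast - 1
Range: 118.255.27.65 to 118.255.27.94


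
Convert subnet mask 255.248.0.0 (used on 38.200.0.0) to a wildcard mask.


Subnet mask: 255.248.0.0
Wildcard = 255.255.255.255 - subnet mask
255 - 255 = 0
255 - 248 = 7
255 - 0 = 255
255 - 0 = 255
Wildcard: 0.7.255.255


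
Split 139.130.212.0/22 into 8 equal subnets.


New prefix = 22 + 3 = 25
Each subnet has 128 addresses
  139.130.212.0/25
  139.130.212.128/25
  139.130.213.0/25
  139.130.213.128/25
  139.130.214.0/25
  139.130.214.128/25
  139.130.215.0/25
  139.130.215.128/25
Subnets: 139.130.212.0/25, 139.130.212.128/25, 139.130.213.0/25, 139.130.213.128/25, 139.130.214.0/25, 139.130.214.128/25, 139.130.215.0/25, 139.130.215.128/25


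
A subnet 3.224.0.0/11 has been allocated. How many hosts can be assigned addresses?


Host bits = 32 - 11 = 21
Total addresses = 2^21 = 2097152
Usable = total - 2 (network and broadcast)
Usable hosts: 2097150


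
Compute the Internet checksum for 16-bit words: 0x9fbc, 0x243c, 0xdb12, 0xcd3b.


Sum all words (with carry folding):
+ 0x9fbc = 0x9fbc
+ 0x243c = 0xc3f8
+ 0xdb12 = 0x9f0b
+ 0xcd3b = 0x6c47
One's complement: ~0x6c47
Checksum = 0x93b8


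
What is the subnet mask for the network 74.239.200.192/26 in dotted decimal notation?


/26 means 26 network bits, 6 host bits
Binary: 11111111111111111111111111000000
Mask: 255.255.255.192


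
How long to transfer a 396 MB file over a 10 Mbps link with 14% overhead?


Effective throughput = 10 * (1 - 14/100) = 8.6 Mbps
File size in Mb = 396 * 8 = 3168 Mb
Time = 3168 / 8.6
Time = 368.3721 seconds


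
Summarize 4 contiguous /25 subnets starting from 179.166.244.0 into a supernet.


Original prefix: /25
Number of subnets: 4 = 2^2
New prefix = 25 - 2 = 23
Supernet: 179.166.244.0/23


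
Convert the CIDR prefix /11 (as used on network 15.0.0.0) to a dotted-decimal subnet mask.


/11 means 11 network bits, 21 host bits
Binary: 11111111111000000000000000000000
Mask: 255.224.0.0


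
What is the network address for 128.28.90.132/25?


IP:   10000000.00011100.01011010.10000100
Mask: 11111111.11111111.11111111.10000000
AND operation:
Net:  10000000.00011100.01011010.10000000
Network: 128.28.90.128/25


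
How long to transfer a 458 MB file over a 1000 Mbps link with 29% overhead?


Effective throughput = 1000 * (1 - 29/100) = 710 Mbps
File size in Mb = 458 * 8 = 3664 Mb
Time = 3664 / 710
Time = 5.1606 seconds


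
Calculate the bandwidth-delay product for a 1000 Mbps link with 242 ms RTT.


BDP = bandwidth * RTT
= 1000 Mbps * 242 ms
= 1000 * 1e6 * 242 / 1000 bits
= 242000000 bits
= 30250000 bytes
= 29541.0156 KB
BDP = 242000000 bits (30250000 bytes)


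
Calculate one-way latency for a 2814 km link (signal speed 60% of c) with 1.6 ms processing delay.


Speed = 0.6 * 3e5 km/s = 180000 km/s
Propagation delay = 2814 / 180000 = 0.0156 s = 15.6333 ms
Processing delay = 1.6 ms
Total one-way latency = 17.2333 ms
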